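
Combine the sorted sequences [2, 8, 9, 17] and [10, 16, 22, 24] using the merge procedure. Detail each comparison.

Merging process:

Compare 2 vs 10: take 2 from left. Merged: [2]
Compare 8 vs 10: take 8 from left. Merged: [2, 8]
Compare 9 vs 10: take 9 from left. Merged: [2, 8, 9]
Compare 17 vs 10: take 10 from right. Merged: [2, 8, 9, 10]
Compare 17 vs 16: take 16 from right. Merged: [2, 8, 9, 10, 16]
Compare 17 vs 22: take 17 from left. Merged: [2, 8, 9, 10, 16, 17]
Append remaining from right: [22, 24]. Merged: [2, 8, 9, 10, 16, 17, 22, 24]

Final merged array: [2, 8, 9, 10, 16, 17, 22, 24]
Total comparisons: 6

The merged array is [2, 8, 9, 10, 16, 17, 22, 24], requiring 6 comparisons. The merge step runs in O(n) time where n is the total number of elements.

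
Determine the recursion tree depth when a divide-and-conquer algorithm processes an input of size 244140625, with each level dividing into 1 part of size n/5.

For divide and conquer with division factor 5:

Problem sizes at each level:
Level 0: 244140625
Level 1: 48828125
Level 2: 9765625
Level 3: 1953125
Level 4: 390625
Level 5: 78125
Level 6: 15625
Level 7: 3125
Level 8: 625
Level 9: 125
Level 10: 25
Level 11: 5
Level 12: 1

The root is level 0 and the size-1 base case is level 12 (the tree spans levels 0 through 12, i.e. 13 levels counting the root), so the depth is the number of divisions: log_5(244140625) = 12

The recursion tree depth is log_5(244140625) = 12. At each level, the problem size is divided by 5, so it takes 12 divisions to reduce to a base case of size 1. The algorithm makes 1 recursive call at each level.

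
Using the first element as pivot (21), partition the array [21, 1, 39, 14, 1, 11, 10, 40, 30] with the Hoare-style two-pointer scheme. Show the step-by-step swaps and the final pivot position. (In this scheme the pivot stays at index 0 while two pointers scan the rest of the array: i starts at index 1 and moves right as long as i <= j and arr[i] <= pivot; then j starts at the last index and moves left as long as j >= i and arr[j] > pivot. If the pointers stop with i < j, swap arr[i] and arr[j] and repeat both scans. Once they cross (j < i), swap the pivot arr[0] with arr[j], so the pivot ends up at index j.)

Hoare-style two-pointer partition with pivot = 21:

Initial array: [21, 1, 39, 14, 1, 11, 10, 40, 30]

Pointers start at i = 1, j = 8.
i stops at index 2 (arr[2]=39 > 21), j stops at index 6 (arr[6]=10 <= 21): swap arr[2] and arr[6], array becomes [21, 1, 10, 14, 1, 11, 39, 40, 30]
i ends at 6, j ends at 5: the pointers have crossed (j < i), so scanning stops.

Swap pivot arr[0] with arr[5] to place pivot at position 5: [11, 1, 10, 14, 1, 21, 39, 40, 30]
Pivot position: 5

After partitioning with pivot 21, the array becomes [11, 1, 10, 14, 1, 21, 39, 40, 30]. The pivot is placed at index 5. All elements to the left of the pivot are <= 21, and all elements to the right are > 21.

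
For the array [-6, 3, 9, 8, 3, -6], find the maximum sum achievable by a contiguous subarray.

Using Kadane's algorithm on [-6, 3, 9, 8, 3, -6]:

Scanning through the array:
Position 1 (value 3): max_ending_here = 3, max_so_far = 3
Position 2 (value 9): max_ending_here = 12, max_so_far = 12
Position 3 (value 8): max_ending_here = 20, max_so_far = 20
Position 4 (value 3): max_ending_here = 23, max_so_far = 23
Position 5 (value -6): max_ending_here = 17, max_so_far = 23

Maximum subarray: [3, 9, 8, 3]
Maximum sum: 23

The maximum subarray is [3, 9, 8, 3] with sum 23. This subarray runs from index 1 to index 4.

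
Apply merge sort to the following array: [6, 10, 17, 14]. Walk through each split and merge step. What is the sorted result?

Merge sort trace:

Split: [6, 10, 17, 14] -> [6, 10] and [17, 14]
  Split: [6, 10] -> [6] and [10]
  Merge: [6] + [10] -> [6, 10]
  Split: [17, 14] -> [17] and [14]
  Merge: [17] + [14] -> [14, 17]
Merge: [6, 10] + [14, 17] -> [6, 10, 14, 17]

Final sorted array: [6, 10, 14, 17]

The merge sort proceeds by recursively splitting the array and merging sorted halves.
After all merges, the sorted array is [6, 10, 14, 17].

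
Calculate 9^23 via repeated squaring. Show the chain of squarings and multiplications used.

Computing 9^23 by squaring (build up from 9^1; each line after the first costs one multiplication):

9^1 = 9
9^2 = (9^1)^2 = 9^2 = 81
9^4 = (9^2)^2 = 81^2 = 6561
9^5 = 9 * 9^4 = 9 * 6561 = 59049
9^10 = (9^5)^2 = 59049^2 = 3486784401
9^11 = 9 * 9^10 = 9 * 3486784401 = 31381059609
9^22 = (9^11)^2 = 31381059609^2 = 984770902183611232881
9^23 = 9 * 9^22 = 9 * 984770902183611232881 = 8862938119652501095929

Result: 8862938119652501095929
Multiplications needed: 7 (7 lines after 9^1)

9^23 = 8862938119652501095929. Using exponentiation by squaring, this requires 7 multiplications. The key idea: if the exponent is even, square the half-power; if odd, multiply by the base once.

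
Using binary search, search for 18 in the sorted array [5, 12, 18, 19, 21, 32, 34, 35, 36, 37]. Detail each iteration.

Binary search for 18 in [5, 12, 18, 19, 21, 32, 34, 35, 36, 37]:

lo=0, hi=9, mid=4, arr[mid]=21 -> 21 > 18, search left half
lo=0, hi=3, mid=1, arr[mid]=12 -> 12 < 18, search right half
lo=2, hi=3, mid=2, arr[mid]=18 -> Found target at index 2!

Binary search finds 18 at index 2 after 3 comparisons. The search repeatedly halves the search space by comparing with the middle element.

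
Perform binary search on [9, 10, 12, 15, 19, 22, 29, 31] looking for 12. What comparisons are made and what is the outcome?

Binary search for 12 in [9, 10, 12, 15, 19, 22, 29, 31]:

lo=0, hi=7, mid=3, arr[mid]=15 -> 15 > 12, search left half
lo=0, hi=2, mid=1, arr[mid]=10 -> 10 < 12, search right half
lo=2, hi=2, mid=2, arr[mid]=12 -> Found target at index 2!

Binary search finds 12 at index 2 after 3 comparisons. The search repeatedly halves the search space by comparing with the middle element.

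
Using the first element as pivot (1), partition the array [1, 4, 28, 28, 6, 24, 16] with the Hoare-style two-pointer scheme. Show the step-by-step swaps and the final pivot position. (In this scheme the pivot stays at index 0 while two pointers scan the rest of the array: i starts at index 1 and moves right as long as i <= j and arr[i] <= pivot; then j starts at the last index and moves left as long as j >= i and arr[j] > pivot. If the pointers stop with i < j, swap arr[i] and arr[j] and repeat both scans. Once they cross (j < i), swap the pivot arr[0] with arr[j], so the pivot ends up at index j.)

Hoare-style two-pointer partition with pivot = 1:

Initial array: [1, 4, 28, 28, 6, 24, 16]

Pointers start at i = 1, j = 6.
i ends at 1, j ends at 0: the pointers have crossed (j < i), so scanning stops.

j = 0, so swapping arr[0] with arr[j] leaves the pivot at position 0: [1, 4, 28, 28, 6, 24, 16]
Pivot position: 0

After partitioning with pivot 1, the array becomes [1, 4, 28, 28, 6, 24, 16]. The pivot is placed at index 0. All elements to the left of the pivot are <= 1, and all elements to the right are > 1.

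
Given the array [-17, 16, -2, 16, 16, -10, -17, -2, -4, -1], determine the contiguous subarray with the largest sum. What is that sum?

Using Kadane's algorithm on [-17, 16, -2, 16, 16, -10, -17, -2, -4, -1]:

Scanning through the array:
Position 1 (value 16): max_ending_here = 16, max_so_far = 16
Position 2 (value -2): max_ending_here = 14, max_so_far = 16
Position 3 (value 16): max_ending_here = 30, max_so_far = 30
Position 4 (value 16): max_ending_here = 46, max_so_far = 46
Position 5 (value -10): max_ending_here = 36, max_so_far = 46
Position 6 (value -17): max_ending_here = 19, max_so_far = 46
Position 7 (value -2): max_ending_here = 17, max_so_far = 46
Position 8 (value -4): max_ending_here = 13, max_so_far = 46
Position 9 (value -1): max_ending_here = 12, max_so_far = 46

Maximum subarray: [16, -2, 16, 16]
Maximum sum: 46

The maximum subarray is [16, -2, 16, 16] with sum 46. This subarray runs from index 1 to index 4.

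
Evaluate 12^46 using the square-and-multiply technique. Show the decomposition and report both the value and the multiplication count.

Computing 12^46 by squaring (build up from 12^1; each line after the first costs one multiplication):

12^1 = 12
12^2 = (12^1)^2 = 12^2 = 144
12^4 = (12^2)^2 = 144^2 = 20736
12^5 = 12 * 12^4 = 12 * 20736 = 248832
12^10 = (12^5)^2 = 248832^2 = 61917364224
12^11 = 12 * 12^10 = 12 * 61917364224 = 743008370688
12^22 = (12^11)^2 = 743008370688^2 = 552061438912436417593344
12^23 = 12 * 12^22 = 12 * 552061438912436417593344 = 6624737266949237011120128
12^46 = (12^23)^2 = 6624737266949237011120128^2 = 43887143856106046360568987631860370008329246736384

Result: 43887143856106046360568987631860370008329246736384
Multiplications needed: 8 (8 lines after 12^1)

12^46 = 43887143856106046360568987631860370008329246736384. Using exponentiation by squaring, this requires 8 multiplications. The key idea: if the exponent is even, square the half-power; if odd, multiply by the base once.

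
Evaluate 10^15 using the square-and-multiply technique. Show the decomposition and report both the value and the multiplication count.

Computing 10^15 by squaring (build up from 10^1; each line after the first costs one multiplication):

10^1 = 10
10^2 = (10^1)^2 = 10^2 = 100
10^3 = 10 * 10^2 = 10 * 100 = 1000
10^6 = (10^3)^2 = 1000^2 = 1000000
10^7 = 10 * 10^6 = 10 * 1000000 = 10000000
10^14 = (10^7)^2 = 10000000^2 = 100000000000000
10^15 = 10 * 10^14 = 10 * 100000000000000 = 1000000000000000

Result: 1000000000000000
Multiplications needed: 6 (6 lines after 10^1)

10^15 = 1000000000000000. Using exponentiation by squaring, this requires 6 multiplications. The key idea: if the exponent is even, square the half-power; if odd, multiply by the base once.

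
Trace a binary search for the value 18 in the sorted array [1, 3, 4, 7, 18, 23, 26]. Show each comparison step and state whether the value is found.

Binary search for 18 in [1, 3, 4, 7, 18, 23, 26]:

lo=0, hi=6, mid=3, arr[mid]=7 -> 7 < 18, search right half
lo=4, hi=6, mid=5, arr[mid]=23 -> 23 > 18, search left half
lo=4, hi=4, mid=4, arr[mid]=18 -> Found target at index 4!

Binary search finds 18 at index 4 after 3 comparisons. The search repeatedly halves the search space by comparing with the middle element.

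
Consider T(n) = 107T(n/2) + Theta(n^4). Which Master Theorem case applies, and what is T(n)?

Master Theorem for T(n) = 107T(n/2) + O(n^4):

a = 107, b = 2, c = 4
log_b(a) = log_2(107) = 6.7415

Case 1: c = 4 < log_2(107) = 6.7415
T(n) = O(n^(log_2 107))

For T(n) = 107T(n/2) + O(n^4): log_2(107) = 6.7415. This is Case 1 of the Master Theorem (c < log_b(a), work dominated by leaves), giving O(n^(log_2 107)).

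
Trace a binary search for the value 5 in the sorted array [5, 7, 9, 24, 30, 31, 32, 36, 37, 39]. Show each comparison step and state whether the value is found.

Binary search for 5 in [5, 7, 9, 24, 30, 31, 32, 36, 37, 39]:

lo=0, hi=9, mid=4, arr[mid]=30 -> 30 > 5, search left half
lo=0, hi=3, mid=1, arr[mid]=7 -> 7 > 5, search left half
lo=0, hi=0, mid=0, arr[mid]=5 -> Found target at index 0!

Binary search finds 5 at index 0 after 3 comparisons. The search repeatedly halves the search space by comparing with the middle element.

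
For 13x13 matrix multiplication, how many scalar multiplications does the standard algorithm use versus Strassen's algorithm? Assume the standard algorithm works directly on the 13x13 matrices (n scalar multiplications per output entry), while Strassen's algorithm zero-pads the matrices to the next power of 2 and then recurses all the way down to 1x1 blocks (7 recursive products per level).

Matrix multiplication for 13x13 matrices:

Strassen's algorithm requires power-of-2 dimensions. Pad 13x13 to 16x16 (next power of 2).

Standard algorithm: 13^3 = 2197 multiplications
Strassen's algorithm: 7^(log2(16)) = 7^4 = 2401 multiplications
Difference: 2197 - 2401 = -204 (Strassen uses MORE here due to padding overhead — for small or just-over-power-of-2 n, padding can outweigh the per-level savings)

Standard: 2197 multiplications (13^3). Strassen: 2401 multiplications (7^4, after padding to 16x16). Strassen reduces 8 recursive multiplications to 7 at each level.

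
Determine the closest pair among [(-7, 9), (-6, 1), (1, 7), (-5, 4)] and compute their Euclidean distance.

Computing all pairwise distances among 4 points:

d((-7, 9), (-6, 1)) = 8.0623
d((-7, 9), (1, 7)) = 8.2462
d((-7, 9), (-5, 4)) = 5.3852
d((-6, 1), (1, 7)) = 9.2195
d((-6, 1), (-5, 4)) = 3.1623 <-- minimum
d((1, 7), (-5, 4)) = 6.7082

Closest pair: (-6, 1) and (-5, 4) with distance 3.1623

The closest pair is (-6, 1) and (-5, 4) with Euclidean distance 3.1623. For 4 points, brute-force pairwise comparison is shown above. For large n, the divide-and-conquer algorithm (sort by x, recurse on halves, check the dividing strip) achieves O(n log n).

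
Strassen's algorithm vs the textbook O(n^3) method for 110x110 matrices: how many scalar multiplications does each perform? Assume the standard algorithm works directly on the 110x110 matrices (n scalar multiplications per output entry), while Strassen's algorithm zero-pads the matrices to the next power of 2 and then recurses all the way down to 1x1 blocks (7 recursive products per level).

Matrix multiplication for 110x110 matrices:

Strassen's algorithm requires power-of-2 dimensions. Pad 110x110 to 128x128 (next power of 2).

Standard algorithm: 110^3 = 1331000 multiplications
Strassen's algorithm: 7^(log2(128)) = 7^7 = 823543 multiplications
Savings: 1331000 - 823543 = 507457 multiplications

Standard: 1331000 multiplications (110^3). Strassen: 823543 multiplications (7^7, after padding to 128x128). Strassen reduces 8 recursive multiplications to 7 at each level.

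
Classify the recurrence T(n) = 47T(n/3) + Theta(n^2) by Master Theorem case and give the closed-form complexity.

Master Theorem for T(n) = 47T(n/3) + O(n^2):

a = 47, b = 3, c = 2
log_b(a) = log_3(47) = 3.5046

Case 1: c = 2 < log_3(47) = 3.5046
T(n) = O(n^(log_3 47))

For T(n) = 47T(n/3) + O(n^2): log_3(47) = 3.5046. This is Case 1 of the Master Theorem (c < log_b(a), work dominated by leaves), giving O(n^(log_3 47)).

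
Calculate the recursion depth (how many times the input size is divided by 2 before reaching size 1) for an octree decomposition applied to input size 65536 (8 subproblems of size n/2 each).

For divide and conquer with division factor 2:

Problem sizes at each level:
Level 0: 65536
Level 1: 32768
Level 2: 16384
Level 3: 8192
Level 4: 4096
Level 5: 2048
Level 6: 1024
Level 7: 512
Level 8: 256
Level 9: 128
Level 10: 64
Level 11: 32
Level 12: 16
Level 13: 8
Level 14: 4
Level 15: 2
Level 16: 1

The root is level 0 and the size-1 base case is level 16 (the tree spans levels 0 through 16, i.e. 17 levels counting the root), so the depth is the number of divisions: log_2(65536) = 16

The recursion tree depth is log_2(65536) = 16. At each level, the problem size is divided by 2, so it takes 16 divisions to reduce to a base case of size 1. The algorithm makes 8 recursive calls at each level.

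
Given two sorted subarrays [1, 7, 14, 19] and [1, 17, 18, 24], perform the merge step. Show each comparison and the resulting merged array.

Merging process:

Compare 1 vs 1: take 1 from left. Merged: [1]
Compare 7 vs 1: take 1 from right. Merged: [1, 1]
Compare 7 vs 17: take 7 from left. Merged: [1, 1, 7]
Compare 14 vs 17: take 14 from left. Merged: [1, 1, 7, 14]
Compare 19 vs 17: take 17 from right. Merged: [1, 1, 7, 14, 17]
Compare 19 vs 18: take 18 from right. Merged: [1, 1, 7, 14, 17, 18]
Compare 19 vs 24: take 19 from left. Merged: [1, 1, 7, 14, 17, 18, 19]
Append remaining from right: [24]. Merged: [1, 1, 7, 14, 17, 18, 19, 24]

Final merged array: [1, 1, 7, 14, 17, 18, 19, 24]
Total comparisons: 7

The merged array is [1, 1, 7, 14, 17, 18, 19, 24], requiring 7 comparisons. The merge step runs in O(n) time where n is the total number of elements.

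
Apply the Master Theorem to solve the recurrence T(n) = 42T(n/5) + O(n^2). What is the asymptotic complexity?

Master Theorem for T(n) = 42T(n/5) + O(n^2):

a = 42, b = 5, c = 2
log_b(a) = log_5(42) = 2.3223

Case 1: c = 2 < log_5(42) = 2.3223
T(n) = O(n^(log_5 42))

For T(n) = 42T(n/5) + O(n^2): log_5(42) = 2.3223. This is Case 1 of the Master Theorem (c < log_b(a), work dominated by leaves), giving O(n^(log_5 42)).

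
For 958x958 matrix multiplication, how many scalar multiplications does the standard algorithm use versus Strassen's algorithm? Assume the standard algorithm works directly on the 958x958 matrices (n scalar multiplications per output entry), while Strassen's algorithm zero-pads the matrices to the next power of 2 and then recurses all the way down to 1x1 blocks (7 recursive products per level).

Matrix multiplication for 958x958 matrices:

Strassen's algorithm requires power-of-2 dimensions. Pad 958x958 to 1024x1024 (next power of 2).

Standard algorithm: 958^3 = 879217912 multiplications
Strassen's algorithm: 7^(log2(1024)) = 7^10 = 282475249 multiplications
Savings: 879217912 - 282475249 = 596742663 multiplications

Standard: 879217912 multiplications (958^3). Strassen: 282475249 multiplications (7^10, after padding to 1024x1024). Strassen reduces 8 recursive multiplications to 7 at each level.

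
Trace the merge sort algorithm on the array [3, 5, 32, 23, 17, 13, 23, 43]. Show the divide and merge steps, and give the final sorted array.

Merge sort trace:

Split: [3, 5, 32, 23, 17, 13, 23, 43] -> [3, 5, 32, 23] and [17, 13, 23, 43]
  Split: [3, 5, 32, 23] -> [3, 5] and [32, 23]
    Split: [3, 5] -> [3] and [5]
    Merge: [3] + [5] -> [3, 5]
    Split: [32, 23] -> [32] and [23]
    Merge: [32] + [23] -> [23, 32]
  Merge: [3, 5] + [23, 32] -> [3, 5, 23, 32]
  Split: [17, 13, 23, 43] -> [17, 13] and [23, 43]
    Split: [17, 13] -> [17] and [13]
    Merge: [17] + [13] -> [13, 17]
    Split: [23, 43] -> [23] and [43]
    Merge: [23] + [43] -> [23, 43]
  Merge: [13, 17] + [23, 43] -> [13, 17, 23, 43]
Merge: [3, 5, 23, 32] + [13, 17, 23, 43] -> [3, 5, 13, 17, 23, 23, 32, 43]

Final sorted array: [3, 5, 13, 17, 23, 23, 32, 43]

The merge sort proceeds by recursively splitting the array and merging sorted halves.
After all merges, the sorted array is [3, 5, 13, 17, 23, 23, 32, 43].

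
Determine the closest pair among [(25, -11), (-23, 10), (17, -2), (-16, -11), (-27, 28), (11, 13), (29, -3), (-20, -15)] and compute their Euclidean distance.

Computing all pairwise distances among 8 points:

d((25, -11), (-23, 10)) = 52.3927
d((25, -11), (17, -2)) = 12.0416
d((25, -11), (-16, -11)) = 41.0
d((25, -11), (-27, 28)) = 65.0
d((25, -11), (11, 13)) = 27.7849
d((25, -11), (29, -3)) = 8.9443
d((25, -11), (-20, -15)) = 45.1774
d((-23, 10), (17, -2)) = 41.7612
d((-23, 10), (-16, -11)) = 22.1359
d((-23, 10), (-27, 28)) = 18.4391
d((-23, 10), (11, 13)) = 34.1321
d((-23, 10), (29, -3)) = 53.6004
d((-23, 10), (-20, -15)) = 25.1794
d((17, -2), (-16, -11)) = 34.2053
d((17, -2), (-27, 28)) = 53.2541
d((17, -2), (11, 13)) = 16.1555
d((17, -2), (29, -3)) = 12.0416
d((17, -2), (-20, -15)) = 39.2173
d((-16, -11), (-27, 28)) = 40.5216
d((-16, -11), (11, 13)) = 36.1248
d((-16, -11), (29, -3)) = 45.7056
d((-16, -11), (-20, -15)) = 5.6569 <-- minimum
d((-27, 28), (11, 13)) = 40.8534
d((-27, 28), (29, -3)) = 64.0078
d((-27, 28), (-20, -15)) = 43.566
d((11, 13), (29, -3)) = 24.0832
d((11, 13), (-20, -15)) = 41.7732
d((29, -3), (-20, -15)) = 50.448

Closest pair: (-16, -11) and (-20, -15) with distance 5.6569

The closest pair is (-16, -11) and (-20, -15) with Euclidean distance 5.6569. For 8 points, brute-force pairwise comparison is shown above. For large n, the divide-and-conquer algorithm (sort by x, recurse on halves, check the dividing strip) achieves O(n log n).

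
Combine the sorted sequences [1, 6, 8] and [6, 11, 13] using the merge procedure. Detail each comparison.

Merging process:

Compare 1 vs 6: take 1 from left. Merged: [1]
Compare 6 vs 6: take 6 from left. Merged: [1, 6]
Compare 8 vs 6: take 6 from right. Merged: [1, 6, 6]
Compare 8 vs 11: take 8 from left. Merged: [1, 6, 6, 8]
Append remaining from right: [11, 13]. Merged: [1, 6, 6, 8, 11, 13]

Final merged array: [1, 6, 6, 8, 11, 13]
Total comparisons: 4

The merged array is [1, 6, 6, 8, 11, 13], requiring 4 comparisons. The merge step runs in O(n) time where n is the total number of elements.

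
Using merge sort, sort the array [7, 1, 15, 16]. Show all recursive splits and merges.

Merge sort trace:

Split: [7, 1, 15, 16] -> [7, 1] and [15, 16]
  Split: [7, 1] -> [7] and [1]
  Merge: [7] + [1] -> [1, 7]
  Split: [15, 16] -> [15] and [16]
  Merge: [15] + [16] -> [15, 16]
Merge: [1, 7] + [15, 16] -> [1, 7, 15, 16]

Final sorted array: [1, 7, 15, 16]

The merge sort proceeds by recursively splitting the array and merging sorted halves.
After all merges, the sorted array is [1, 7, 15, 16].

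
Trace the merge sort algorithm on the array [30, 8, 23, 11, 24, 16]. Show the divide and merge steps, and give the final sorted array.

Merge sort trace:

Split: [30, 8, 23, 11, 24, 16] -> [30, 8, 23] and [11, 24, 16]
  Split: [30, 8, 23] -> [30] and [8, 23]
    Split: [8, 23] -> [8] and [23]
    Merge: [8] + [23] -> [8, 23]
  Merge: [30] + [8, 23] -> [8, 23, 30]
  Split: [11, 24, 16] -> [11] and [24, 16]
    Split: [24, 16] -> [24] and [16]
    Merge: [24] + [16] -> [16, 24]
  Merge: [11] + [16, 24] -> [11, 16, 24]
Merge: [8, 23, 30] + [11, 16, 24] -> [8, 11, 16, 23, 24, 30]

Final sorted array: [8, 11, 16, 23, 24, 30]

The merge sort proceeds by recursively splitting the array and merging sorted halves.
After all merges, the sorted array is [8, 11, 16, 23, 24, 30].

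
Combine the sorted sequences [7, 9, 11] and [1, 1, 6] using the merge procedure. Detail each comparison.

Merging process:

Compare 7 vs 1: take 1 from right. Merged: [1]
Compare 7 vs 1: take 1 from right. Merged: [1, 1]
Compare 7 vs 6: take 6 from right. Merged: [1, 1, 6]
Append remaining from left: [7, 9, 11]. Merged: [1, 1, 6, 7, 9, 11]

Final merged array: [1, 1, 6, 7, 9, 11]
Total comparisons: 3

The merged array is [1, 1, 6, 7, 9, 11], requiring 3 comparisons. The merge step runs in O(n) time where n is the total number of elements.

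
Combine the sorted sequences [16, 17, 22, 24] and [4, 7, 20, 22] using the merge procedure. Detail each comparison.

Merging process:

Compare 16 vs 4: take 4 from right. Merged: [4]
Compare 16 vs 7: take 7 from right. Merged: [4, 7]
Compare 16 vs 20: take 16 from left. Merged: [4, 7, 16]
Compare 17 vs 20: take 17 from left. Merged: [4, 7, 16, 17]
Compare 22 vs 20: take 20 from right. Merged: [4, 7, 16, 17, 20]
Compare 22 vs 22: take 22 from left. Merged: [4, 7, 16, 17, 20, 22]
Compare 24 vs 22: take 22 from right. Merged: [4, 7, 16, 17, 20, 22, 22]
Append remaining from left: [24]. Merged: [4, 7, 16, 17, 20, 22, 22, 24]

Final merged array: [4, 7, 16, 17, 20, 22, 22, 24]
Total comparisons: 7

The merged array is [4, 7, 16, 17, 20, 22, 22, 24], requiring 7 comparisons. The merge step runs in O(n) time where n is the total number of elements.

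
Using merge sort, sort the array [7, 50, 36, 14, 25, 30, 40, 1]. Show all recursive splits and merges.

Merge sort trace:

Split: [7, 50, 36, 14, 25, 30, 40, 1] -> [7, 50, 36, 14] and [25, 30, 40, 1]
  Split: [7, 50, 36, 14] -> [7, 50] and [36, 14]
    Split: [7, 50] -> [7] and [50]
    Merge: [7] + [50] -> [7, 50]
    Split: [36, 14] -> [36] and [14]
    Merge: [36] + [14] -> [14, 36]
  Merge: [7, 50] + [14, 36] -> [7, 14, 36, 50]
  Split: [25, 30, 40, 1] -> [25, 30] and [40, 1]
    Split: [25, 30] -> [25] and [30]
    Merge: [25] + [30] -> [25, 30]
    Split: [40, 1] -> [40] and [1]
    Merge: [40] + [1] -> [1, 40]
  Merge: [25, 30] + [1, 40] -> [1, 25, 30, 40]
Merge: [7, 14, 36, 50] + [1, 25, 30, 40] -> [1, 7, 14, 25, 30, 36, 40, 50]

Final sorted array: [1, 7, 14, 25, 30, 36, 40, 50]

The merge sort proceeds by recursively splitting the array and merging sorted halves.
After all merges, the sorted array is [1, 7, 14, 25, 30, 36, 40, 50].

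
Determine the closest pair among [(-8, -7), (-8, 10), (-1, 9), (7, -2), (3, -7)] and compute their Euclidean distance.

Computing all pairwise distances among 5 points:

d((-8, -7), (-8, 10)) = 17.0
d((-8, -7), (-1, 9)) = 17.4642
d((-8, -7), (7, -2)) = 15.8114
d((-8, -7), (3, -7)) = 11.0
d((-8, 10), (-1, 9)) = 7.0711
d((-8, 10), (7, -2)) = 19.2094
d((-8, 10), (3, -7)) = 20.2485
d((-1, 9), (7, -2)) = 13.6015
d((-1, 9), (3, -7)) = 16.4924
d((7, -2), (3, -7)) = 6.4031 <-- minimum

Closest pair: (7, -2) and (3, -7) with distance 6.4031

The closest pair is (7, -2) and (3, -7) with Euclidean distance 6.4031. For 5 points, brute-force pairwise comparison is shown above. For large n, the divide-and-conquer algorithm (sort by x, recurse on halves, check the dividing strip) achieves O(n log n).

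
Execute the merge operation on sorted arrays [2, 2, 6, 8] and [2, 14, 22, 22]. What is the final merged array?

Merging process:

Compare 2 vs 2: take 2 from left. Merged: [2]
Compare 2 vs 2: take 2 from left. Merged: [2, 2]
Compare 6 vs 2: take 2 from right. Merged: [2, 2, 2]
Compare 6 vs 14: take 6 from left. Merged: [2, 2, 2, 6]
Compare 8 vs 14: take 8 from left. Merged: [2, 2, 2, 6, 8]
Append remaining from right: [14, 22, 22]. Merged: [2, 2, 2, 6, 8, 14, 22, 22]

Final merged array: [2, 2, 2, 6, 8, 14, 22, 22]
Total comparisons: 5

The merged array is [2, 2, 2, 6, 8, 14, 22, 22], requiring 5 comparisons. The merge step runs in O(n) time where n is the total number of elements.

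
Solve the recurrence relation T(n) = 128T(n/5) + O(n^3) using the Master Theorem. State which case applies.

Master Theorem for T(n) = 128T(n/5) + O(n^3):

a = 128, b = 5, c = 3
log_b(a) = log_5(128) = 3.0147

Case 1: c = 3 < log_5(128) = 3.0147
T(n) = O(n^(log_5 128))

For T(n) = 128T(n/5) + O(n^3): log_5(128) = 3.0147. This is Case 1 of the Master Theorem (c < log_b(a), work dominated by leaves), giving O(n^(log_5 128)).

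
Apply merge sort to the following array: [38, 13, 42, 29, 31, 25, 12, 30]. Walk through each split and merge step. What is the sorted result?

Merge sort trace:

Split: [38, 13, 42, 29, 31, 25, 12, 30] -> [38, 13, 42, 29] and [31, 25, 12, 30]
  Split: [38, 13, 42, 29] -> [38, 13] and [42, 29]
    Split: [38, 13] -> [38] and [13]
    Merge: [38] + [13] -> [13, 38]
    Split: [42, 29] -> [42] and [29]
    Merge: [42] + [29] -> [29, 42]
  Merge: [13, 38] + [29, 42] -> [13, 29, 38, 42]
  Split: [31, 25, 12, 30] -> [31, 25] and [12, 30]
    Split: [31, 25] -> [31] and [25]
    Merge: [31] + [25] -> [25, 31]
    Split: [12, 30] -> [12] and [30]
    Merge: [12] + [30] -> [12, 30]
  Merge: [25, 31] + [12, 30] -> [12, 25, 30, 31]
Merge: [13, 29, 38, 42] + [12, 25, 30, 31] -> [12, 13, 25, 29, 30, 31, 38, 42]

Final sorted array: [12, 13, 25, 29, 30, 31, 38, 42]

The merge sort proceeds by recursively splitting the array and merging sorted halves.
After all merges, the sorted array is [12, 13, 25, 29, 30, 31, 38, 42].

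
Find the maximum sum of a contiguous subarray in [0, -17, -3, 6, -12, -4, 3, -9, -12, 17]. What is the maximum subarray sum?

Using Kadane's algorithm on [0, -17, -3, 6, -12, -4, 3, -9, -12, 17]:

Scanning through the array:
Position 1 (value -17): max_ending_here = -17, max_so_far = 0
Position 2 (value -3): max_ending_here = -3, max_so_far = 0
Position 3 (value 6): max_ending_here = 6, max_so_far = 6
Position 4 (value -12): max_ending_here = -6, max_so_far = 6
Position 5 (value -4): max_ending_here = -4, max_so_far = 6
Position 6 (value 3): max_ending_here = 3, max_so_far = 6
Position 7 (value -9): max_ending_here = -6, max_so_far = 6
Position 8 (value -12): max_ending_here = -12, max_so_far = 6
Position 9 (value 17): max_ending_here = 17, max_so_far = 17

Maximum subarray: [17]
Maximum sum: 17

The maximum subarray is [17] with sum 17. This subarray runs from index 9 to index 9.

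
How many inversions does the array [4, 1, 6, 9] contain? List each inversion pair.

Finding inversions in [4, 1, 6, 9]:

(0, 1): arr[0]=4 > arr[1]=1

Total inversions: 1

The array has 1 inversion(s): (0,1). Each pair (i,j) satisfies i < j and arr[i] > arr[j].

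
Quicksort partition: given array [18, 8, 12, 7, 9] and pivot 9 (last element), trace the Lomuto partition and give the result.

Lomuto partition with pivot = 9:

Initial array: [18, 8, 12, 7, 9]

arr[0]=18 > 9: no swap
arr[1]=8 <= 9: swap with position 0, array becomes [8, 18, 12, 7, 9]
arr[2]=12 > 9: no swap
arr[3]=7 <= 9: swap with position 1, array becomes [8, 7, 12, 18, 9]

Place pivot at position 2: [8, 7, 9, 18, 12]
Pivot position: 2

After partitioning with pivot 9, the array becomes [8, 7, 9, 18, 12]. The pivot is placed at index 2. All elements to the left of the pivot are <= 9, and all elements to the right are > 9.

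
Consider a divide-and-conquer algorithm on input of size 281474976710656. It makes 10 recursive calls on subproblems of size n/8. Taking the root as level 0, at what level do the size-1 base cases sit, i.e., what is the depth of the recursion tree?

For divide and conquer with division factor 8:

Problem sizes at each level:
Level 0: 281474976710656
Level 1: 35184372088832
Level 2: 4398046511104
Level 3: 549755813888
Level 4: 68719476736
Level 5: 8589934592
Level 6: 1073741824
Level 7: 134217728
Level 8: 16777216
Level 9: 2097152
Level 10: 262144
Level 11: 32768
Level 12: 4096
Level 13: 512
Level 14: 64
Level 15: 8
Level 16: 1

The root is level 0 and the size-1 base case is level 16 (the tree spans levels 0 through 16, i.e. 17 levels counting the root), so the depth is the number of divisions: log_8(281474976710656) = 16

The recursion tree depth is log_8(281474976710656) = 16. At each level, the problem size is divided by 8, so it takes 16 divisions to reduce to a base case of size 1. The algorithm makes 10 recursive calls at each level.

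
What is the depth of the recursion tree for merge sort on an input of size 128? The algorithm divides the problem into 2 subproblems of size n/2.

For divide and conquer with division factor 2:

Problem sizes at each level:
Level 0: 128
Level 1: 64
Level 2: 32
Level 3: 16
Level 4: 8
Level 5: 4
Level 6: 2
Level 7: 1

The root is level 0 and the size-1 base case is level 7 (the tree spans levels 0 through 7, i.e. 8 levels counting the root), so the depth is the number of divisions: log_2(128) = 7

The recursion tree depth is log_2(128) = 7. At each level, the problem size is divided by 2, so it takes 7 divisions to reduce to a base case of size 1. The algorithm makes 2 recursive calls at each level.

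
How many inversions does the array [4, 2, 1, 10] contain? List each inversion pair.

Finding inversions in [4, 2, 1, 10]:

(0, 1): arr[0]=4 > arr[1]=2
(0, 2): arr[0]=4 > arr[2]=1
(1, 2): arr[1]=2 > arr[2]=1

Total inversions: 3

The array has 3 inversion(s): (0,1), (0,2), (1,2). Each pair (i,j) satisfies i < j and arr[i] > arr[j].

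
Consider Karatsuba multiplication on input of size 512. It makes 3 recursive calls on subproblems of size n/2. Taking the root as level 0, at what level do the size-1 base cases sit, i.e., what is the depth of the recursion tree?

For divide and conquer with division factor 2:

Problem sizes at each level:
Level 0: 512
Level 1: 256
Level 2: 128
Level 3: 64
Level 4: 32
Level 5: 16
Level 6: 8
Level 7: 4
Level 8: 2
Level 9: 1

The root is level 0 and the size-1 base case is level 9 (the tree spans levels 0 through 9, i.e. 10 levels counting the root), so the depth is the number of divisions: log_2(512) = 9

The recursion tree depth is log_2(512) = 9. At each level, the problem size is divided by 2, so it takes 9 divisions to reduce to a base case of size 1. The algorithm makes 3 recursive calls at each level.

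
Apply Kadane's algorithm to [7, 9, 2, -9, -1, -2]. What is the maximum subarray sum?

Using Kadane's algorithm on [7, 9, 2, -9, -1, -2]:

Scanning through the array:
Position 1 (value 9): max_ending_here = 16, max_so_far = 16
Position 2 (value 2): max_ending_here = 18, max_so_far = 18
Position 3 (value -9): max_ending_here = 9, max_so_far = 18
Position 4 (value -1): max_ending_here = 8, max_so_far = 18
Position 5 (value -2): max_ending_here = 6, max_so_far = 18

Maximum subarray: [7, 9, 2]
Maximum sum: 18

The maximum subarray is [7, 9, 2] with sum 18. This subarray runs from index 0 to index 2.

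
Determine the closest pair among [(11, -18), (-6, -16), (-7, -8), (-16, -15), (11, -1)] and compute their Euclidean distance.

Computing all pairwise distances among 5 points:

d((11, -18), (-6, -16)) = 17.1172
d((11, -18), (-7, -8)) = 20.5913
d((11, -18), (-16, -15)) = 27.1662
d((11, -18), (11, -1)) = 17.0
d((-6, -16), (-7, -8)) = 8.0623 <-- minimum
d((-6, -16), (-16, -15)) = 10.0499
d((-6, -16), (11, -1)) = 22.6716
d((-7, -8), (-16, -15)) = 11.4018
d((-7, -8), (11, -1)) = 19.3132
d((-16, -15), (11, -1)) = 30.4138

Closest pair: (-6, -16) and (-7, -8) with distance 8.0623

The closest pair is (-6, -16) and (-7, -8) with Euclidean distance 8.0623. For 5 points, brute-force pairwise comparison is shown above. For large n, the divide-and-conquer algorithm (sort by x, recurse on halves, check the dividing strip) achieves O(n log n).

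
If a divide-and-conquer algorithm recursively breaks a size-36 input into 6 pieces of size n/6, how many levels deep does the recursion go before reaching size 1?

For divide and conquer with division factor 6:

Problem sizes at each level:
Level 0: 36
Level 1: 6
Level 2: 1

The root is level 0 and the size-1 base case is level 2 (the tree spans levels 0 through 2, i.e. 3 levels counting the root), so the depth is the number of divisions: log_6(36) = 2

The recursion tree depth is log_6(36) = 2. At each level, the problem size is divided by 6, so it takes 2 divisions to reduce to a base case of size 1. The algorithm makes 6 recursive calls at each level.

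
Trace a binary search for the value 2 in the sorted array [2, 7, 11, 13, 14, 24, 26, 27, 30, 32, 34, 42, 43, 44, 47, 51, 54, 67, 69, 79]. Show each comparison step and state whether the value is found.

Binary search for 2 in [2, 7, 11, 13, 14, 24, 26, 27, 30, 32, 34, 42, 43, 44, 47, 51, 54, 67, 69, 79]:

lo=0, hi=19, mid=9, arr[mid]=32 -> 32 > 2, search left half
lo=0, hi=8, mid=4, arr[mid]=14 -> 14 > 2, search left half
lo=0, hi=3, mid=1, arr[mid]=7 -> 7 > 2, search left half
lo=0, hi=0, mid=0, arr[mid]=2 -> Found target at index 0!

Binary search finds 2 at index 0 after 4 comparisons. The search repeatedly halves the search space by comparing with the middle element.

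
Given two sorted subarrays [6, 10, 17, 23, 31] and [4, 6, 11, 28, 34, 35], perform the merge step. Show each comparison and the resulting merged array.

Merging process:

Compare 6 vs 4: take 4 from right. Merged: [4]
Compare 6 vs 6: take 6 from left. Merged: [4, 6]
Compare 10 vs 6: take 6 from right. Merged: [4, 6, 6]
Compare 10 vs 11: take 10 from left. Merged: [4, 6, 6, 10]
Compare 17 vs 11: take 11 from right. Merged: [4, 6, 6, 10, 11]
Compare 17 vs 28: take 17 from left. Merged: [4, 6, 6, 10, 11, 17]
Compare 23 vs 28: take 23 from left. Merged: [4, 6, 6, 10, 11, 17, 23]
Compare 31 vs 28: take 28 from right. Merged: [4, 6, 6, 10, 11, 17, 23, 28]
Compare 31 vs 34: take 31 from left. Merged: [4, 6, 6, 10, 11, 17, 23, 28, 31]
Append remaining from right: [34, 35]. Merged: [4, 6, 6, 10, 11, 17, 23, 28, 31, 34, 35]

Final merged array: [4, 6, 6, 10, 11, 17, 23, 28, 31, 34, 35]
Total comparisons: 9

The merged array is [4, 6, 6, 10, 11, 17, 23, 28, 31, 34, 35], requiring 9 comparisons. The merge step runs in O(n) time where n is the total number of elements.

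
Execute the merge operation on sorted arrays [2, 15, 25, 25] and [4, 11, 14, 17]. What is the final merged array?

Merging process:

Compare 2 vs 4: take 2 from left. Merged: [2]
Compare 15 vs 4: take 4 from right. Merged: [2, 4]
Compare 15 vs 11: take 11 from right. Merged: [2, 4, 11]
Compare 15 vs 14: take 14 from right. Merged: [2, 4, 11, 14]
Compare 15 vs 17: take 15 from left. Merged: [2, 4, 11, 14, 15]
Compare 25 vs 17: take 17 from right. Merged: [2, 4, 11, 14, 15, 17]
Append remaining from left: [25, 25]. Merged: [2, 4, 11, 14, 15, 17, 25, 25]

Final merged array: [2, 4, 11, 14, 15, 17, 25, 25]
Total comparisons: 6

The merged array is [2, 4, 11, 14, 15, 17, 25, 25], requiring 6 comparisons. The merge step runs in O(n) time where n is the total number of elements.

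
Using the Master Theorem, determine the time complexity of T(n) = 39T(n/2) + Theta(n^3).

Master Theorem for T(n) = 39T(n/2) + O(n^3):

a = 39, b = 2, c = 3
log_b(a) = log_2(39) = 5.2854

Case 1: c = 3 < log_2(39) = 5.2854
T(n) = O(n^(log_2 39))

For T(n) = 39T(n/2) + O(n^3): log_2(39) = 5.2854. This is Case 1 of the Master Theorem (c < log_b(a), work dominated by leaves), giving O(n^(log_2 39)).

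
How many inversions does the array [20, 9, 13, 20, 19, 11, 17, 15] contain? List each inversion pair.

Finding inversions in [20, 9, 13, 20, 19, 11, 17, 15]:

(0, 1): arr[0]=20 > arr[1]=9
(0, 2): arr[0]=20 > arr[2]=13
(0, 4): arr[0]=20 > arr[4]=19
(0, 5): arr[0]=20 > arr[5]=11
(0, 6): arr[0]=20 > arr[6]=17
(0, 7): arr[0]=20 > arr[7]=15
(2, 5): arr[2]=13 > arr[5]=11
(3, 4): arr[3]=20 > arr[4]=19
(3, 5): arr[3]=20 > arr[5]=11
(3, 6): arr[3]=20 > arr[6]=17
(3, 7): arr[3]=20 > arr[7]=15
(4, 5): arr[4]=19 > arr[5]=11
(4, 6): arr[4]=19 > arr[6]=17
(4, 7): arr[4]=19 > arr[7]=15
(6, 7): arr[6]=17 > arr[7]=15

Total inversions: 15

The array has 15 inversion(s): (0,1), (0,2), (0,4), (0,5), (0,6), (0,7), (2,5), (3,4), (3,5), (3,6), (3,7), (4,5), (4,6), (4,7), (6,7). Each pair (i,j) satisfies i < j and arr[i] > arr[j].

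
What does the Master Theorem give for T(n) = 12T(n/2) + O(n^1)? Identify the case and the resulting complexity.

Master Theorem for T(n) = 12T(n/2) + O(n^1):

a = 12, b = 2, c = 1
log_b(a) = log_2(12) = 3.5850

Case 1: c = 1 < log_2(12) = 3.5850
T(n) = O(n^(log_2 12))

For T(n) = 12T(n/2) + O(n^1): log_2(12) = 3.5850. This is Case 1 of the Master Theorem (c < log_b(a), work dominated by leaves), giving O(n^(log_2 12)).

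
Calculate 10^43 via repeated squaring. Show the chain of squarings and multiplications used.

Computing 10^43 by squaring (build up from 10^1; each line after the first costs one multiplication):

10^1 = 10
10^2 = (10^1)^2 = 10^2 = 100
10^4 = (10^2)^2 = 100^2 = 10000
10^5 = 10 * 10^4 = 10 * 10000 = 100000
10^10 = (10^5)^2 = 100000^2 = 10000000000
10^20 = (10^10)^2 = 10000000000^2 = 100000000000000000000
10^21 = 10 * 10^20 = 10 * 100000000000000000000 = 1000000000000000000000
10^42 = (10^21)^2 = 1000000000000000000000^2 = 1000000000000000000000000000000000000000000
10^43 = 10 * 10^42 = 10 * 1000000000000000000000000000000000000000000 = 10000000000000000000000000000000000000000000

Result: 10000000000000000000000000000000000000000000
Multiplications needed: 8 (8 lines after 10^1)

10^43 = 10000000000000000000000000000000000000000000. Using exponentiation by squaring, this requires 8 multiplications. The key idea: if the exponent is even, square the half-power; if odd, multiply by the base once.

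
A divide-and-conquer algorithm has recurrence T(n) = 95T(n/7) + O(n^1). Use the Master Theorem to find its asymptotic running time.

Master Theorem for T(n) = 95T(n/7) + O(n^1):

a = 95, b = 7, c = 1
log_b(a) = log_7(95) = 2.3402

Case 1: c = 1 < log_7(95) = 2.3402
T(n) = O(n^(log_7 95))

For T(n) = 95T(n/7) + O(n^1): log_7(95) = 2.3402. This is Case 1 of the Master Theorem (c < log_b(a), work dominated by leaves), giving O(n^(log_7 95)).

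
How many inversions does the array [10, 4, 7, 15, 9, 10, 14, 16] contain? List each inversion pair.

Finding inversions in [10, 4, 7, 15, 9, 10, 14, 16]:

(0, 1): arr[0]=10 > arr[1]=4
(0, 2): arr[0]=10 > arr[2]=7
(0, 4): arr[0]=10 > arr[4]=9
(3, 4): arr[3]=15 > arr[4]=9
(3, 5): arr[3]=15 > arr[5]=10
(3, 6): arr[3]=15 > arr[6]=14

Total inversions: 6

The array has 6 inversion(s): (0,1), (0,2), (0,4), (3,4), (3,5), (3,6). Each pair (i,j) satisfies i < j and arr[i] > arr[j].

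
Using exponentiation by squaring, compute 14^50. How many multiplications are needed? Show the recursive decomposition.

Computing 14^50 by squaring (build up from 14^1; each line after the first costs one multiplication):

14^1 = 14
14^2 = (14^1)^2 = 14^2 = 196
14^3 = 14 * 14^2 = 14 * 196 = 2744
14^6 = (14^3)^2 = 2744^2 = 7529536
14^12 = (14^6)^2 = 7529536^2 = 56693912375296
14^24 = (14^12)^2 = 56693912375296^2 = 3214199700417740936751087616
14^25 = 14 * 14^24 = 14 * 3214199700417740936751087616 = 44998795805848373114515226624
14^50 = (14^25)^2 = 44998795805848373114515226624^2 = 2024891623976437135118764865774783290467102632746078437376

Result: 2024891623976437135118764865774783290467102632746078437376
Multiplications needed: 7 (7 lines after 14^1)

14^50 = 2024891623976437135118764865774783290467102632746078437376. Using exponentiation by squaring, this requires 7 multiplications. The key idea: if the exponent is even, square the half-power; if odd, multiply by the base once.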